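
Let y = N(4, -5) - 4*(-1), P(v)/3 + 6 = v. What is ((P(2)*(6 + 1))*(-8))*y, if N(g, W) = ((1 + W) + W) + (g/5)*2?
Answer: -11424/5 ≈ -2284.8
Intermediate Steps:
P(v) = -18 + 3*v
N(g, W) = 1 + 2*W + 2*g/5 (N(g, W) = (1 + 2*W) + (g*(⅕))*2 = (1 + 2*W) + (g/5)*2 = (1 + 2*W) + 2*g/5 = 1 + 2*W + 2*g/5)
y = -17/5 (y = (1 + 2*(-5) + (⅖)*4) - 4*(-1) = (1 - 10 + 8/5) + 4 = -37/5 + 4 = -17/5 ≈ -3.4000)
((P(2)*(6 + 1))*(-8))*y = (((-18 + 3*2)*(6 + 1))*(-8))*(-17/5) = (((-18 + 6)*7)*(-8))*(-17/5) = (-12*7*(-8))*(-17/5) = -84*(-8)*(-17/5) = 672*(-17/5) = -11424/5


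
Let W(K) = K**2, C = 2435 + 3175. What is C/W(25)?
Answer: 1122/125 ≈ 8.9760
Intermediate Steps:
C = 5610
C/W(25) = 5610/(25**2) = 5610/625 = 5610*(1/625) = 1122/125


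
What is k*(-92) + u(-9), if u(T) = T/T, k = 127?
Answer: -11683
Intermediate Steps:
u(T) = 1
k*(-92) + u(-9) = 127*(-92) + 1 = -11684 + 1 = -11683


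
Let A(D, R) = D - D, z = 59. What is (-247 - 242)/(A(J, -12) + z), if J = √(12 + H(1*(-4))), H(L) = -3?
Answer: -489/59 ≈ -8.2881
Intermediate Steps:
J = 3 (J = √(12 - 3) = √9 = 3)
A(D, R) = 0
(-247 - 242)/(A(J, -12) + z) = (-247 - 242)/(0 + 59) = -489/59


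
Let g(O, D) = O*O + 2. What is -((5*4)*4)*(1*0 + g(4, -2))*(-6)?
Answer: 8640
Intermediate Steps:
g(O, D) = 2 + O² (g(O, D) = O² + 2 = 2 + O²)
-((5*4)*4)*(1*0 + g(4, -2))*(-6) = -((5*4)*4)*(1*0 + (2 + 4²))*(-6) = -(20*4)*(0 + (2 + 16))*(-6) = -80*(0 + 18)*(-6) = -80*18*(-6) = -1440*(-6) = -1*(-8640) = 8640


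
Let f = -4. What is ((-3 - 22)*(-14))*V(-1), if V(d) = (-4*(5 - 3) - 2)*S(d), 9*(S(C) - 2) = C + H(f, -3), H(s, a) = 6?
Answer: -80500/9 ≈ -8944.4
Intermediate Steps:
S(C) = 8/3 + C/9 (S(C) = 2 + (C + 6)/9 = 2 + (6 + C)/9 = 2 + (⅔ + C/9) = 8/3 + C/9)
V(d) = -80/3 - 10*d/9 (V(d) = (-4*(5 - 3) - 2)*(8/3 + d/9) = (-4*2 - 2)*(8/3 + d/9) = (-8 - 2)*(8/3 + d/9) = -10*(8/3 + d/9) = -80/3 - 10*d/9)
((-3 - 22)*(-14))*V(-1) = ((-3 - 22)*(-14))*(-80/3 - 10/9*(-1)) = (-25*(-14))*(-80/3 + 10/9) = 350*(-230/9) = -80500/9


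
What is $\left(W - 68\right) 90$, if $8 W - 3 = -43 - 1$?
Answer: $- \frac{26325}{4} \approx -6581.3$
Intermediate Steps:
$W = - \frac{41}{8}$ ($W = \frac{3}{8} + \frac{-43 - 1}{8} = \frac{3}{8} + \frac{1}{8} \left(-44\right) = \frac{3}{8} - \frac{11}{2} = - \frac{41}{8} \approx -5.125$)
$\left(W - 68\right) 90 = \left(- \frac{41}{8} - 68\right) 90 = \left(- \frac{585}{8}\right) 90 = - \frac{26325}{4}$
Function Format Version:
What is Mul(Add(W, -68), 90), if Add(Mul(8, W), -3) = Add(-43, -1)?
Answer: Rational(-26325, 4) ≈ -6581.3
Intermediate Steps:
W = Rational(-41, 8) (W = Add(Rational(3, 8), Mul(Rational(1, 8), Add(-43, -1))) = Add(Rational(3, 8), Mul(Rational(1, 8), -44)) = Add(Rational(3, 8), Rational(-11, 2)) = Rational(-41, 8) ≈ -5.1250)
Mul(Add(W, -68), 90) = Mul(Add(Rational(-41, 8), -68), 90) = Mul(Rational(-585, 8), 90) = Rational(-26325, 4)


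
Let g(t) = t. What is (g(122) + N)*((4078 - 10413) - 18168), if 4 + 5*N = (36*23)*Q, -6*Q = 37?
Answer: 22052700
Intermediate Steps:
Q = -37/6 (Q = -⅙*37 = -37/6 ≈ -6.1667)
N = -1022 (N = -⅘ + ((36*23)*(-37/6))/5 = -⅘ + (828*(-37/6))/5 = -⅘ + (⅕)*(-5106) = -⅘ - 5106/5 = -1022)
(g(122) + N)*((4078 - 10413) - 18168) = (122 - 1022)*((4078 - 10413) - 18168) = -900*(-6335 - 18168) = -900*(-24503) = 22052700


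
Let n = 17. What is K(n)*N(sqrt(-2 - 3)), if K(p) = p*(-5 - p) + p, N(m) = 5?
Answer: -1785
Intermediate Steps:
K(p) = p + p*(-5 - p)
K(n)*N(sqrt(-2 - 3)) = -1*17*(4 + 17)*5 = -1*17*21*5 = -357*5 = -1785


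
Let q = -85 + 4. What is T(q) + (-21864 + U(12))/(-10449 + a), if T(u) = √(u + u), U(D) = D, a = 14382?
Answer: -2428/437 + 9*I*√2 ≈ -5.5561 + 12.728*I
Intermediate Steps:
q = -81
T(u) = √2*√u (T(u) = √(2*u) = √2*√u)
T(q) + (-21864 + U(12))/(-10449 + a) = √2*√(-81) + (-21864 + 12)/(-10449 + 14382) = √2*(9*I) - 21852/3933 = 9*I*√2 - 21852*1/3933 = 9*I*√2 - 2428/437 = -2428/437 + 9*I*√2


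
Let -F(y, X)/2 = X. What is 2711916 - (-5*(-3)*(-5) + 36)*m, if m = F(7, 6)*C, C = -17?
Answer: 2719872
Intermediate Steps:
F(y, X) = -2*X
m = 204 (m = -2*6*(-17) = -12*(-17) = 204)
2711916 - (-5*(-3)*(-5) + 36)*m = 2711916 - (-5*(-3)*(-5) + 36)*204 = 2711916 - (15*(-5) + 36)*204 = 2711916 - (-75 + 36)*204 = 2711916 - (-39)*204 = 2711916 - 1*(-7956) = 2711916 + 7956 = 2719872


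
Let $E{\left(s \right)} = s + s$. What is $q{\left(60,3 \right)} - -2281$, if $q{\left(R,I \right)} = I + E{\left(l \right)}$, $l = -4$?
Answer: $2276$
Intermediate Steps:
$E{\left(s \right)} = 2 s$
$q{\left(R,I \right)} = -8 + I$ ($q{\left(R,I \right)} = I + 2 \left(-4\right) = I - 8 = -8 + I$)
$q{\left(60,3 \right)} - -2281 = \left(-8 + 3\right) - -2281 = -5 + 2281 = 2276$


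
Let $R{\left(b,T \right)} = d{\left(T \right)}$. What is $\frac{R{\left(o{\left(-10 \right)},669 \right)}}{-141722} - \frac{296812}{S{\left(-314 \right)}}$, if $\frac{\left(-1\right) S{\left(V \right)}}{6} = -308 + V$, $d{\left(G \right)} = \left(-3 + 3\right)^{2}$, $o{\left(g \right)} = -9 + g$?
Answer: $- \frac{74203}{933} \approx -79.532$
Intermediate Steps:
$d{\left(G \right)} = 0$ ($d{\left(G \right)} = 0^{2} = 0$)
$R{\left(b,T \right)} = 0$
$S{\left(V \right)} = 1848 - 6 V$ ($S{\left(V \right)} = - 6 \left(-308 + V\right) = 1848 - 6 V$)
$\frac{R{\left(o{\left(-10 \right)},669 \right)}}{-141722} - \frac{296812}{S{\left(-314 \right)}} = \frac{0}{-141722} - \frac{296812}{1848 - -1884} = 0 \left(- \frac{1}{141722}\right) - \frac{296812}{1848 + 1884} = 0 - \frac{296812}{3732} = 0 - \frac{74203}{933} = - \frac{74203}{933}$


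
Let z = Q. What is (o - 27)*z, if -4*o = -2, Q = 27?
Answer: -1431/2 ≈ -715.50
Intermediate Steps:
z = 27
o = 1/2 (o = -1/4*(-2) = 1/2 ≈ 0.50000)
(o - 27)*z = (1/2 - 27)*27 = -53/2*27 = -1431/2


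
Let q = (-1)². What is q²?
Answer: 1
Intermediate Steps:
q = 1
q² = 1² = 1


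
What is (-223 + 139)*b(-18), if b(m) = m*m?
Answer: -27216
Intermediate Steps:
b(m) = m²
(-223 + 139)*b(-18) = (-223 + 139)*(-18)² = -84*324 = -27216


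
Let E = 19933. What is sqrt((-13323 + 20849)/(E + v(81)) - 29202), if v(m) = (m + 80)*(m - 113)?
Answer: 2*I*sqrt(1594970543829)/14781 ≈ 170.88*I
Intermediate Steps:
v(m) = (-113 + m)*(80 + m) (v(m) = (80 + m)*(-113 + m) = (-113 + m)*(80 + m))
sqrt((-13323 + 20849)/(E + v(81)) - 29202) = sqrt((-13323 + 20849)/(19933 + (-9040 + 81**2 - 33*81)) - 29202) = sqrt(7526/(19933 + (-9040 + 6561 - 2673)) - 29202) = sqrt(7526/(19933 - 5152) - 29202) = sqrt(7526/14781 - 29202) = sqrt(-431627236/14781) = 2*I*sqrt(1594970543829)/14781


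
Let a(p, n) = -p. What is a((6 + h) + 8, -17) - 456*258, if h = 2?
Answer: -117664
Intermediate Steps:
a((6 + h) + 8, -17) - 456*258 = -((6 + 2) + 8) - 456*258 = -(8 + 8) - 117648 = -1*16 - 117648 = -16 - 117648 = -117664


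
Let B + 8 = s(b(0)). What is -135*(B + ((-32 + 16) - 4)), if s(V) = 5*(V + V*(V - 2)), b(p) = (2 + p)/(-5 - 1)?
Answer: 3480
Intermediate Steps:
b(p) = -1/3 - p/6 (b(p) = (2 + p)/(-6) = (2 + p)*(-1/6) = -1/3 - p/6)
s(V) = 5*V + 5*V*(-2 + V) (s(V) = 5*(V + V*(-2 + V)) = 5*V + 5*V*(-2 + V))
B = -52/9 (B = -8 + 5*(-1/3 - 1/6*0)*(-1 + (-1/3 - 1/6*0)) = -8 + 5*(-1/3 + 0)*(-1 + (-1/3 + 0)) = -8 + 5*(-1/3)*(-1 - 1/3) = -8 + 5*(-1/3)*(-4/3) = -8 + 20/9 = -52/9 ≈ -5.7778)
-135*(B + ((-32 + 16) - 4)) = -135*(-52/9 + ((-32 + 16) - 4)) = -135*(-52/9 + (-16 - 4)) = -135*(-52/9 - 20) = -135*(-232/9) = 3480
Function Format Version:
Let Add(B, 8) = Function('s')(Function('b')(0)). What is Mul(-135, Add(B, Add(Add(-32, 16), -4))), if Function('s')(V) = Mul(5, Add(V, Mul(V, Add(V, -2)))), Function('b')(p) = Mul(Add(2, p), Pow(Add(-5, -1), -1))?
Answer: 3480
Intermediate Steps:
Function('b')(p) = Add(Rational(-1, 3), Mul(Rational(-1, 6), p)) (Function('b')(p) = Mul(Add(2, p), Pow(-6, -1)) = Mul(Add(2, p), Rational(-1, 6)) = Add(Rational(-1, 3), Mul(Rational(-1, 6), p)))
Function('s')(V) = Add(Mul(5, V), Mul(5, V, Add(-2, V))) (Function('s')(V) = Mul(5, Add(V, Mul(V, Add(-2, V)))) = Add(Mul(5, V), Mul(5, V, Add(-2, V))))
B = Rational(-52, 9) (B = Add(-8, Mul(5, Add(Rational(-1, 3), Mul(Rational(-1, 6), 0)), Add(-1, Add(Rational(-1, 3), Mul(Rational(-1, 6), 0))))) = Add(-8, Mul(5, Add(Rational(-1, 3), 0), Add(-1, Add(Rational(-1, 3), 0)))) = Add(-8, Mul(5, Rational(-1, 3), Add(-1, Rational(-1, 3)))) = Add(-8, Mul(5, Rational(-1, 3), Rational(-4, 3))) = Add(-8, Rational(20, 9)) = Rational(-52, 9) ≈ -5.7778)
Mul(-135, Add(B, Add(Add(-32, 16), -4))) = Mul(-135, Add(Rational(-52, 9), Add(Add(-32, 16), -4))) = Mul(-135, Add(Rational(-52, 9), Add(-16, -4))) = Mul(-135, Add(Rational(-52, 9), -20)) = Mul(-135, Rational(-232, 9)) = 3480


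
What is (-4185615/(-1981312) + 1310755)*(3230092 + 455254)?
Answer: 4785456416204175775/990656 ≈ 4.8306e+12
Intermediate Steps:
(-4185615/(-1981312) + 1310755)*(3230092 + 455254) = (-4185615*(-1/1981312) + 1310755)*3685346 = (4185615/1981312 + 1310755)*3685346 = (2597018796175/1981312)*3685346 = 4785456416204175775/990656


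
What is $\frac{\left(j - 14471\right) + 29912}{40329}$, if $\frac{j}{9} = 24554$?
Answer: $\frac{78809}{13443} \approx 5.8625$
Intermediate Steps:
$j = 220986$ ($j = 9 \cdot 24554 = 220986$)
$\frac{\left(j - 14471\right) + 29912}{40329} = \frac{\left(220986 - 14471\right) + 29912}{40329} = \left(206515 + 29912\right) \frac{1}{40329} = 236427 \cdot \frac{1}{40329} = \frac{78809}{13443}$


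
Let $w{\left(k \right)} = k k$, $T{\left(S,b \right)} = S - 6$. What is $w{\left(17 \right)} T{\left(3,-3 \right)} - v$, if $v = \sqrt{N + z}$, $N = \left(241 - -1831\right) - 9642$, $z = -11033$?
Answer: $-867 - 3 i \sqrt{2067} \approx -867.0 - 136.39 i$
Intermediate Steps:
$T{\left(S,b \right)} = -6 + S$ ($T{\left(S,b \right)} = S - 6 = -6 + S$)
$N = -7570$ ($N = \left(241 + 1831\right) - 9642 = 2072 - 9642 = -7570$)
$w{\left(k \right)} = k^{2}$
$v = 3 i \sqrt{2067}$ ($v = \sqrt{-7570 - 11033} = \sqrt{-18603} = 3 i \sqrt{2067} \approx 136.39 i$)
$w{\left(17 \right)} T{\left(3,-3 \right)} - v = 17^{2} \left(-6 + 3\right) - 3 i \sqrt{2067} = 289 \left(-3\right) - 3 i \sqrt{2067} = -867 - 3 i \sqrt{2067}$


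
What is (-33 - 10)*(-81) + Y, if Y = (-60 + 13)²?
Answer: 5692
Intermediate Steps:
Y = 2209 (Y = (-47)² = 2209)
(-33 - 10)*(-81) + Y = (-33 - 10)*(-81) + 2209 = -43*(-81) + 2209 = 3483 + 2209 = 5692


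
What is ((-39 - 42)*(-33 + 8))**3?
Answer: 8303765625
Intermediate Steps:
((-39 - 42)*(-33 + 8))**3 = (-81*(-25))**3 = 2025**3 = 8303765625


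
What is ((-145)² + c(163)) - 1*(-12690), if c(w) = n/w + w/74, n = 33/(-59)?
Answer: 23995114599/711658 ≈ 33717.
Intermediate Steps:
n = -33/59 (n = 33*(-1/59) = -33/59 ≈ -0.55932)
c(w) = -33/(59*w) + w/74
((-145)² + c(163)) - 1*(-12690) = ((-145)² + (-33/59/163 + (1/74)*163)) - 1*(-12690) = (21025 + (-33/59*1/163 + 163/74)) + 12690 = (21025 + (-33/9617 + 163/74)) + 12690 = (21025 + 1565129/711658) + 12690 = 14964174579/711658 + 12690 = 23995114599/711658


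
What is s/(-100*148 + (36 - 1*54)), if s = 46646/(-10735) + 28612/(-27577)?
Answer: 34641447/95363202385 ≈ 0.00036326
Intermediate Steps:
s = -69282894/12871265 (s = 46646*(-1/10735) + 28612*(-1/27577) = -46646/10735 - 1244/1199 = -69282894/12871265 ≈ -5.3828)
s/(-100*148 + (36 - 1*54)) = -69282894/(12871265*(-100*148 + (36 - 1*54))) = -69282894/(12871265*(-14800 + (36 - 54))) = -69282894/(12871265*(-14800 - 18)) = -69282894/12871265/(-14818) = -69282894/12871265*(-1/14818) = 34641447/95363202385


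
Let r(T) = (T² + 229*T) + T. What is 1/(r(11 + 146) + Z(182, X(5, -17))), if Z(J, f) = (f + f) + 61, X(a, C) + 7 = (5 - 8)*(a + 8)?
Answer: 1/60728 ≈ 1.6467e-5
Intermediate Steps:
X(a, C) = -31 - 3*a (X(a, C) = -7 + (5 - 8)*(a + 8) = -7 - 3*(8 + a) = -7 + (-24 - 3*a) = -31 - 3*a)
Z(J, f) = 61 + 2*f (Z(J, f) = 2*f + 61 = 61 + 2*f)
r(T) = T² + 230*T
1/(r(11 + 146) + Z(182, X(5, -17))) = 1/((11 + 146)*(230 + (11 + 146)) + (61 + 2*(-31 - 3*5))) = 1/(157*(230 + 157) + (61 + 2*(-31 - 15))) = 1/(157*387 + (61 + 2*(-46))) = 1/(60759 + (61 - 92)) = 1/(60759 - 31) = 1/60728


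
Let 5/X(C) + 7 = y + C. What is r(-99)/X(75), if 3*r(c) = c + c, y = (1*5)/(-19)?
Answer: -84942/95 ≈ -894.13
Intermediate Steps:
y = -5/19 (y = 5*(-1/19) = -5/19 ≈ -0.26316)
X(C) = 5/(-138/19 + C) (X(C) = 5/(-7 + (-5/19 + C)) = 5/(-138/19 + C))
r(c) = 2*c/3 (r(c) = (c + c)/3 = (2*c)/3 = 2*c/3)
r(-99)/X(75) = ((⅔)*(-99))/((95/(-138 + 19*75))) = -66/(95/(-138 + 1425)) = -66/(95/1287) = -66/(95*(1/1287)) = -66/95/1287 = -66*1287/95 = -84942/95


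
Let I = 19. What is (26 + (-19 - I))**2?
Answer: 144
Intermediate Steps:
(26 + (-19 - I))**2 = (26 + (-19 - 1*19))**2 = (26 + (-19 - 19))**2 = (26 - 38)**2 = (-12)**2 = 144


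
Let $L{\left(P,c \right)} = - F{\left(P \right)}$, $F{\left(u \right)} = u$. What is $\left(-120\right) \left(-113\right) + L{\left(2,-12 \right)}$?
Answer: $13558$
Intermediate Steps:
$L{\left(P,c \right)} = - P$
$\left(-120\right) \left(-113\right) + L{\left(2,-12 \right)} = \left(-120\right) \left(-113\right) - 2 = 13560 - 2 = 13558$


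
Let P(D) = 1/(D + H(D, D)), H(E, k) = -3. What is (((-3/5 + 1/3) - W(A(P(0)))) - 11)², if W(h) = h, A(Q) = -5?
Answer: 8836/225 ≈ 39.271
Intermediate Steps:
P(D) = 1/(-3 + D) (P(D) = 1/(D - 3) = 1/(-3 + D))
(((-3/5 + 1/3) - W(A(P(0)))) - 11)² = (((-3/5 + 1/3) - 1*(-5)) - 11)² = (((-3*⅕ + 1*(⅓)) + 5) - 11)² = (((-⅗ + ⅓) + 5) - 11)² = ((-4/15 + 5) - 11)² = (71/15 - 11)² = (-94/15)² = 8836/225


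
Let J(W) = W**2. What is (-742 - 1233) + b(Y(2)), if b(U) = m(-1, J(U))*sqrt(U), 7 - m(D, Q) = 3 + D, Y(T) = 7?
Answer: -1975 + 5*sqrt(7) ≈ -1961.8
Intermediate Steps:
m(D, Q) = 4 - D (m(D, Q) = 7 - (3 + D) = 7 + (-3 - D) = 4 - D)
b(U) = 5*sqrt(U) (b(U) = (4 - 1*(-1))*sqrt(U) = (4 + 1)*sqrt(U) = 5*sqrt(U))
(-742 - 1233) + b(Y(2)) = (-742 - 1233) + 5*sqrt(7) = -1975 + 5*sqrt(7)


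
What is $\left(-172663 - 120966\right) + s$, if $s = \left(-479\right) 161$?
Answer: $-370748$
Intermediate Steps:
$s = -77119$
$\left(-172663 - 120966\right) + s = \left(-172663 - 120966\right) - 77119 = -293629 - 77119 = -370748$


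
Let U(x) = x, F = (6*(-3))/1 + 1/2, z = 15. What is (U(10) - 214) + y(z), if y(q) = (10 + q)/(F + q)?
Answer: -214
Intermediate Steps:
F = -35/2 (F = -18*1 + 1*(½) = -18 + ½ = -35/2 ≈ -17.500)
y(q) = (10 + q)/(-35/2 + q)
(U(10) - 214) + y(z) = (10 - 214) + 2*(10 + 15)/(-35 + 2*15) = -204 + 2*25/(-35 + 30) = -204 + 2*25/(-5) = -204 + 2*(-⅕)*25 = -204 - 10 = -214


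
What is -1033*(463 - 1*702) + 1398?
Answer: 248285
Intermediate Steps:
-1033*(463 - 1*702) + 1398 = -1033*(463 - 702) + 1398 = -1033*(-239) + 1398 = 246887 + 1398 = 248285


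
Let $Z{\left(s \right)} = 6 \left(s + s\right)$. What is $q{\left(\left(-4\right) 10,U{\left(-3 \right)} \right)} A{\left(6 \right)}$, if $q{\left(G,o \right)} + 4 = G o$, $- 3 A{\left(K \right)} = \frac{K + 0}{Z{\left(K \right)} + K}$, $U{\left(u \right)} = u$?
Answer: $- \frac{116}{39} \approx -2.9744$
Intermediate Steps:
$Z{\left(s \right)} = 12 s$ ($Z{\left(s \right)} = 6 \cdot 2 s = 12 s$)
$A{\left(K \right)} = - \frac{1}{39}$ ($A{\left(K \right)} = - \frac{\left(K + 0\right) \frac{1}{12 K + K}}{3} = - \frac{K \frac{1}{13 K}}{3} = \left(- \frac{1}{3}\right) \frac{1}{13} = - \frac{1}{39}$)
$q{\left(G,o \right)} = -4 + G o$
$q{\left(\left(-4\right) 10,U{\left(-3 \right)} \right)} A{\left(6 \right)} = \left(-4 + \left(-4\right) 10 \left(-3\right)\right) \left(- \frac{1}{39}\right) = \left(-4 - -120\right) \left(- \frac{1}{39}\right) = \left(-4 + 120\right) \left(- \frac{1}{39}\right) = 116 \left(- \frac{1}{39}\right) = - \frac{116}{39}$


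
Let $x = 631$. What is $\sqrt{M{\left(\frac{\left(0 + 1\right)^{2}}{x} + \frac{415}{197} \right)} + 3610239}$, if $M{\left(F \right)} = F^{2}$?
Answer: $\frac{\sqrt{55786312958411355}}{124307} \approx 1900.1$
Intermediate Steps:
$\sqrt{M{\left(\frac{\left(0 + 1\right)^{2}}{x} + \frac{415}{197} \right)} + 3610239} = \sqrt{\left(\frac{\left(0 + 1\right)^{2}}{631} + \frac{415}{197}\right)^{2} + 3610239} = \sqrt{\left(1^{2} \cdot \frac{1}{631} + 415 \cdot \frac{1}{197}\right)^{2} + 3610239} = \sqrt{\left(1 \cdot \frac{1}{631} + \frac{415}{197}\right)^{2} + 3610239} = \sqrt{\left(\frac{1}{631} + \frac{415}{197}\right)^{2} + 3610239} = \sqrt{\left(\frac{262062}{124307}\right)^{2} + 3610239} = \sqrt{\frac{68676491844}{15452230249} + 3610239} = \sqrt{\frac{55786312958411355}{15452230249}} = \frac{\sqrt{55786312958411355}}{124307}$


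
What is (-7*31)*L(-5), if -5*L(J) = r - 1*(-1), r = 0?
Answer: 217/5 ≈ 43.400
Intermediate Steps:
L(J) = -⅕ (L(J) = -(0 - 1*(-1))/5 = -(0 + 1)/5 = -⅕*1 = -⅕)
(-7*31)*L(-5) = -7*31*(-⅕) = -217*(-⅕) = 217/5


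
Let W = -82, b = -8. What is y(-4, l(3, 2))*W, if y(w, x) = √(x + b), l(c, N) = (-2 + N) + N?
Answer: -82*I*√6 ≈ -200.86*I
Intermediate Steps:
l(c, N) = -2 + 2*N
y(w, x) = √(-8 + x) (y(w, x) = √(x - 8) = √(-8 + x))
y(-4, l(3, 2))*W = √(-8 + (-2 + 2*2))*(-82) = √(-8 + (-2 + 4))*(-82) = √(-8 + 2)*(-82) = √(-6)*(-82) = (I*√6)*(-82) = -82*I*√6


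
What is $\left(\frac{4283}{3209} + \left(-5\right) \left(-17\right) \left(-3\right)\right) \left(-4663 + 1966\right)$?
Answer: $\frac{2195390364}{3209} \approx 6.8414 \cdot 10^{5}$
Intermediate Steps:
$\left(\frac{4283}{3209} + \left(-5\right) \left(-17\right) \left(-3\right)\right) \left(-4663 + 1966\right) = \left(4283 \cdot \frac{1}{3209} + 85 \left(-3\right)\right) \left(-2697\right) = \left(\frac{4283}{3209} - 255\right) \left(-2697\right) = \left(- \frac{814012}{3209}\right) \left(-2697\right) = \frac{2195390364}{3209}$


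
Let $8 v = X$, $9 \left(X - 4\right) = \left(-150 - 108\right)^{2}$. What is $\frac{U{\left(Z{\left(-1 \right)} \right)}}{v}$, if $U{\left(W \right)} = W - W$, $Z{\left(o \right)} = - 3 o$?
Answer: $0$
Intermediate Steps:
$X = 7400$ ($X = 4 + \frac{\left(-150 - 108\right)^{2}}{9} = 4 + \frac{\left(-258\right)^{2}}{9} = 4 + \frac{1}{9} \cdot 66564 = 4 + 7396 = 7400$)
$U{\left(W \right)} = 0$
$v = 925$ ($v = \frac{1}{8} \cdot 7400 = 925$)
$\frac{U{\left(Z{\left(-1 \right)} \right)}}{v} = \frac{0}{925} = 0 \cdot \frac{1}{925} = 0$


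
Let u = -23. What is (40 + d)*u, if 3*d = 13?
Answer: -3059/3 ≈ -1019.7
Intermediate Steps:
d = 13/3 (d = (1/3)*13 = 13/3 ≈ 4.3333)
(40 + d)*u = (40 + 13/3)*(-23) = (133/3)*(-23) = -3059/3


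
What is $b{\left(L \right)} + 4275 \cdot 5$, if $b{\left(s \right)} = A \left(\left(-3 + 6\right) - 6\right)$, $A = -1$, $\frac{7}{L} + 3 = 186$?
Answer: $21378$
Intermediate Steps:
$L = \frac{7}{183}$ ($L = \frac{7}{-3 + 186} = \frac{7}{183} \approx 0.038251$)
$b{\left(s \right)} = 3$ ($b{\left(s \right)} = - (\left(-3 + 6\right) - 6) = - (3 - 6) = \left(-1\right) \left(-3\right) = 3$)
$b{\left(L \right)} + 4275 \cdot 5 = 3 + 4275 \cdot 5 = 3 + 21375 = 21378$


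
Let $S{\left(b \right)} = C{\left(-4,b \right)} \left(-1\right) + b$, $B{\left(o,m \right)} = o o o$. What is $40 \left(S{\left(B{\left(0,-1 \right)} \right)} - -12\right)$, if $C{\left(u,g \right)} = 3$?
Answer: $360$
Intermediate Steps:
$B{\left(o,m \right)} = o^{3}$ ($B{\left(o,m \right)} = o^{2} o = o^{3}$)
$S{\left(b \right)} = -3 + b$ ($S{\left(b \right)} = 3 \left(-1\right) + b = -3 + b$)
$40 \left(S{\left(B{\left(0,-1 \right)} \right)} - -12\right) = 40 \left(\left(-3 + 0^{3}\right) - -12\right) = 40 \left(\left(-3 + 0\right) + 12\right) = 40 \left(-3 + 12\right) = 40 \cdot 9 = 360$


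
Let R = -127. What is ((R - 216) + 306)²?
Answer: 1369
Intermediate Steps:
((R - 216) + 306)² = ((-127 - 216) + 306)² = (-343 + 306)² = (-37)² = 1369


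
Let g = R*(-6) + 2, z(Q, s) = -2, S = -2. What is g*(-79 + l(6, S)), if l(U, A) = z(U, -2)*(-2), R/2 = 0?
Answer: -150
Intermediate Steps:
R = 0 (R = 2*0 = 0)
l(U, A) = 4 (l(U, A) = -2*(-2) = 4)
g = 2 (g = 0*(-6) + 2 = 0 + 2 = 2)
g*(-79 + l(6, S)) = 2*(-79 + 4) = 2*(-75) = -150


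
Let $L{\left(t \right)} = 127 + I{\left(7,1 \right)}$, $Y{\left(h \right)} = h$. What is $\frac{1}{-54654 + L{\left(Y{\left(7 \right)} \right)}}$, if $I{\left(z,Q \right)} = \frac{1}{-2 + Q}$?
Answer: $- \frac{1}{54528} \approx -1.8339 \cdot 10^{-5}$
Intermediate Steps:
$L{\left(t \right)} = 126$ ($L{\left(t \right)} = 127 + \frac{1}{-2 + 1} = 127 + \frac{1}{-1} = 127 - 1 = 126$)
$\frac{1}{-54654 + L{\left(Y{\left(7 \right)} \right)}} = \frac{1}{-54654 + 126} = \frac{1}{-54528} = - \frac{1}{54528}$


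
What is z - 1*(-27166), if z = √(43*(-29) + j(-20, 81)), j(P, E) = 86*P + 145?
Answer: 27166 + I*√2822 ≈ 27166.0 + 53.122*I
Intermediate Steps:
j(P, E) = 145 + 86*P
z = I*√2822 (z = √(43*(-29) + (145 + 86*(-20))) = √(-1247 + (145 - 1720)) = √(-1247 - 1575) = √(-2822) = I*√2822 ≈ 53.122*I)
z - 1*(-27166) = I*√2822 - 1*(-27166) = I*√2822 + 27166 = 27166 + I*√2822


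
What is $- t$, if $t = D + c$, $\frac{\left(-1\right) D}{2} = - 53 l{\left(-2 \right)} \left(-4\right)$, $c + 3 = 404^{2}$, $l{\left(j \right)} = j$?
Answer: $-164061$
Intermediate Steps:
$c = 163213$ ($c = -3 + 404^{2} = -3 + 163216 = 163213$)
$D = 848$ ($D = - 2 \left(-53\right) \left(-2\right) \left(-4\right) = - 2 \cdot 106 \left(-4\right) = \left(-2\right) \left(-424\right) = 848$)
$t = 164061$ ($t = 848 + 163213 = 164061$)
$- t = \left(-1\right) 164061 = -164061$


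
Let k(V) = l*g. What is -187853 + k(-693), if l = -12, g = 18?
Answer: -188069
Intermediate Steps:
k(V) = -216 (k(V) = -12*18 = -216)
-187853 + k(-693) = -187853 - 216 = -188069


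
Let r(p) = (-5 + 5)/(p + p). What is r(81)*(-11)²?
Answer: 0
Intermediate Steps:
r(p) = 0 (r(p) = 0/((2*p)) = 0*(1/(2*p)) = 0)
r(81)*(-11)² = 0*(-11)² = 0*121 = 0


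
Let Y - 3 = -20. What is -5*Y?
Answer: 85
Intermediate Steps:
Y = -17 (Y = 3 - 20 = -17)
-5*Y = -5*(-17) = 85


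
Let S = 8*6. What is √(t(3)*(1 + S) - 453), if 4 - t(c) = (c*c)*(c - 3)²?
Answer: I*√257 ≈ 16.031*I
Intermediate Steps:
t(c) = 4 - c²*(-3 + c)² (t(c) = 4 - c*c*(c - 3)² = 4 - c²*(-3 + c)²)
S = 48
√(t(3)*(1 + S) - 453) = √((4 - 1*3²*(-3 + 3)²)*(1 + 48) - 453) = √((4 - 1*9*0²)*49 - 453) = √((4 - 1*9*0)*49 - 453) = √((4 + 0)*49 - 453) = √(4*49 - 453) = √(196 - 453) = √(-257) = I*√257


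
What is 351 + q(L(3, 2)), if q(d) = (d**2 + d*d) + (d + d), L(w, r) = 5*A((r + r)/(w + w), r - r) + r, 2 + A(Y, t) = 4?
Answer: 663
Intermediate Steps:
A(Y, t) = 2 (A(Y, t) = -2 + 4 = 2)
L(w, r) = 10 + r (L(w, r) = 5*2 + r = 10 + r)
q(d) = 2*d + 2*d**2 (q(d) = (d**2 + d**2) + 2*d = 2*d**2 + 2*d = 2*d + 2*d**2)
351 + q(L(3, 2)) = 351 + 2*(10 + 2)*(1 + (10 + 2)) = 351 + 2*12*(1 + 12) = 351 + 2*12*13 = 351 + 312 = 663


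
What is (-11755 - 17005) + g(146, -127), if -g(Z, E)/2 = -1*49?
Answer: -28662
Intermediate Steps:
g(Z, E) = 98 (g(Z, E) = -(-2)*49 = -2*(-49) = 98)
(-11755 - 17005) + g(146, -127) = (-11755 - 17005) + 98 = -28760 + 98 = -28662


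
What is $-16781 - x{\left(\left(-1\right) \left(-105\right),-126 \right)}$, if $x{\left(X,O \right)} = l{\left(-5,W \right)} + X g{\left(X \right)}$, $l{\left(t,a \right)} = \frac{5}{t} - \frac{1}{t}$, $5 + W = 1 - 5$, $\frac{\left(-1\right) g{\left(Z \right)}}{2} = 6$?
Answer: $- \frac{77601}{5} \approx -15520.0$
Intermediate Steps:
$g{\left(Z \right)} = -12$ ($g{\left(Z \right)} = \left(-2\right) 6 = -12$)
$W = -9$ ($W = -5 + \left(1 - 5\right) = -5 - 4 = -9$)
$l{\left(t,a \right)} = \frac{4}{t}$
$x{\left(X,O \right)} = - \frac{4}{5} - 12 X$ ($x{\left(X,O \right)} = \frac{4}{-5} + X \left(-12\right) = 4 \left(- \frac{1}{5}\right) - 12 X = - \frac{4}{5} - 12 X$)
$-16781 - x{\left(\left(-1\right) \left(-105\right),-126 \right)} = -16781 - \left(- \frac{4}{5} - 12 \left(\left(-1\right) \left(-105\right)\right)\right) = -16781 - \left(- \frac{4}{5} - 1260\right) = -16781 - - \frac{6304}{5} = -16781 + \frac{6304}{5} = - \frac{77601}{5}$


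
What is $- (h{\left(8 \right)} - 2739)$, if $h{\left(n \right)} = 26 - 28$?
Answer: $2741$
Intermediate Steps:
$h{\left(n \right)} = -2$ ($h{\left(n \right)} = 26 - 28 = -2$)
$- (h{\left(8 \right)} - 2739) = - (-2 - 2739) = \left(-1\right) \left(-2741\right) = 2741$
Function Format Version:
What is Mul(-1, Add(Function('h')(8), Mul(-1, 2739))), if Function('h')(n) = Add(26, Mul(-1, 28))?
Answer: 2741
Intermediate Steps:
Function('h')(n) = -2 (Function('h')(n) = Add(26, -28) = -2)
Mul(-1, Add(Function('h')(8), Mul(-1, 2739))) = Mul(-1, Add(-2, Mul(-1, 2739))) = Mul(-1, Add(-2, -2739)) = Mul(-1, -2741) = 2741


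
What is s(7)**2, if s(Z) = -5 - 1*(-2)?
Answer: 9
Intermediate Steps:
s(Z) = -3 (s(Z) = -5 + 2 = -3)
s(7)**2 = (-3)**2 = 9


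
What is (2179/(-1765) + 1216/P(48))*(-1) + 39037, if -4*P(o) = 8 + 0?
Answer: 69975604/1765 ≈ 39646.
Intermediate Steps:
P(o) = -2 (P(o) = -(8 + 0)/4 = -¼*8 = -2)
(2179/(-1765) + 1216/P(48))*(-1) + 39037 = (2179/(-1765) + 1216/(-2))*(-1) + 39037 = (2179*(-1/1765) + 1216*(-½))*(-1) + 39037 = (-2179/1765 - 608)*(-1) + 39037 = -1075299/1765*(-1) + 39037 = 1075299/1765 + 39037 = 69975604/1765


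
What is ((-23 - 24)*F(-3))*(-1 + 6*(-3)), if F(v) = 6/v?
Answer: -1786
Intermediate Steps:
((-23 - 24)*F(-3))*(-1 + 6*(-3)) = ((-23 - 24)*(6/(-3)))*(-1 + 6*(-3)) = (-282*(-1)/3)*(-1 - 18) = -47*(-2)*(-19) = 94*(-19) = -1786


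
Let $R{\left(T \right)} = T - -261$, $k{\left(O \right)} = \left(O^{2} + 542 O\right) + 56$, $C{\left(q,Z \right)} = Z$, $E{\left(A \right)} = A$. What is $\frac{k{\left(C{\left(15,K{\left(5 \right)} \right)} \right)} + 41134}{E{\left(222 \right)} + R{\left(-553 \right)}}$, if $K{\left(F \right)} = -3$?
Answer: $- \frac{39573}{70} \approx -565.33$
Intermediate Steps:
$k{\left(O \right)} = 56 + O^{2} + 542 O$
$R{\left(T \right)} = 261 + T$ ($R{\left(T \right)} = T + 261 = 261 + T$)
$\frac{k{\left(C{\left(15,K{\left(5 \right)} \right)} \right)} + 41134}{E{\left(222 \right)} + R{\left(-553 \right)}} = \frac{\left(56 + \left(-3\right)^{2} + 542 \left(-3\right)\right) + 41134}{222 + \left(261 - 553\right)} = \frac{\left(56 + 9 - 1626\right) + 41134}{222 - 292} = \frac{-1561 + 41134}{-70} = 39573 \left(- \frac{1}{70}\right) = - \frac{39573}{70}$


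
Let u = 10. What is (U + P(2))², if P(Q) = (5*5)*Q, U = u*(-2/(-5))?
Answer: 2916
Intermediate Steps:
U = 4 (U = 10*(-2/(-5)) = 10*(-2*(-⅕)) = 10*(⅖) = 4)
P(Q) = 25*Q
(U + P(2))² = (4 + 25*2)² = (4 + 50)² = 54² = 2916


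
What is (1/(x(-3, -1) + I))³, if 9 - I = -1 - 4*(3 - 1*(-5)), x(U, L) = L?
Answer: 1/68921 ≈ 1.4509e-5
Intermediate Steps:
I = 42 (I = 9 - (-1 - 4*(3 - 1*(-5))) = 9 - (-1 - 4*(3 + 5)) = 9 - (-1 - 4*8) = 9 - (-1 - 32) = 9 - 1*(-33) = 9 + 33 = 42)
(1/(x(-3, -1) + I))³ = (1/(-1 + 42))³ = (1/41)³ = 1/68921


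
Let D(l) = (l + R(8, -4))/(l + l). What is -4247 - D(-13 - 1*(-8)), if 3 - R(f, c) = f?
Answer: -4248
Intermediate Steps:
R(f, c) = 3 - f
D(l) = (-5 + l)/(2*l) (D(l) = (l + (3 - 1*8))/(l + l) = (l + (3 - 8))/((2*l)) = (l - 5)*(1/(2*l)) = (-5 + l)*(1/(2*l)) = (-5 + l)/(2*l))
-4247 - D(-13 - 1*(-8)) = -4247 - (-5 + (-13 - 1*(-8)))/(2*(-13 - 1*(-8))) = -4247 - (-5 + (-13 + 8))/(2*(-13 + 8)) = -4247 - (-5 - 5)/(2*(-5)) = -4247 - (-1)*(-10)/(2*5) = -4247 - 1*1 = -4247 - 1 = -4248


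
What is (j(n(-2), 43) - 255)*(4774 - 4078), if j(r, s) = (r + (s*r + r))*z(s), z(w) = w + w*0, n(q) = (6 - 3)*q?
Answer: -8258040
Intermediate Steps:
n(q) = 3*q
z(w) = w (z(w) = w + 0 = w)
j(r, s) = s*(2*r + r*s) (j(r, s) = (r + (s*r + r))*s = (r + (r*s + r))*s = (r + (r + r*s))*s = (2*r + r*s)*s = s*(2*r + r*s))
(j(n(-2), 43) - 255)*(4774 - 4078) = ((3*(-2))*43*(2 + 43) - 255)*(4774 - 4078) = (-6*43*45 - 255)*696 = (-11610 - 255)*696 = -11865*696 = -8258040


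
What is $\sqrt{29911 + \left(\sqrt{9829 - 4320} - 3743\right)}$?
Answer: $\sqrt{26168 + \sqrt{5509}} \approx 161.99$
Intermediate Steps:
$\sqrt{29911 + \left(\sqrt{9829 - 4320} - 3743\right)} = \sqrt{29911 - \left(3743 - \sqrt{5509}\right)} = \sqrt{26168 + \sqrt{5509}}$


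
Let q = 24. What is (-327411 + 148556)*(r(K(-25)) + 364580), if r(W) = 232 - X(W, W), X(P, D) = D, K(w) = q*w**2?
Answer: -62565625260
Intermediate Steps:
K(w) = 24*w**2
r(W) = 232 - W
(-327411 + 148556)*(r(K(-25)) + 364580) = (-327411 + 148556)*((232 - 24*(-25)**2) + 364580) = -178855*((232 - 24*625) + 364580) = -178855*((232 - 1*15000) + 364580) = -178855*((232 - 15000) + 364580) = -178855*(-14768 + 364580) = -178855*349812 = -62565625260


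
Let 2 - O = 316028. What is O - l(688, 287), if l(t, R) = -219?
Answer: -315807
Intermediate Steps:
O = -316026 (O = 2 - 1*316028 = 2 - 316028 = -316026)
O - l(688, 287) = -316026 - 1*(-219) = -316026 + 219 = -315807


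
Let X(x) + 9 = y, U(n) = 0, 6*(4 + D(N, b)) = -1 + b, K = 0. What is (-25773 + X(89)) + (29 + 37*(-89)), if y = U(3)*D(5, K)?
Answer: -29046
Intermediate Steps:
D(N, b) = -25/6 + b/6 (D(N, b) = -4 + (-1 + b)/6 = -4 + (-⅙ + b/6) = -25/6 + b/6)
y = 0 (y = 0*(-25/6 + (⅙)*0) = 0*(-25/6 + 0) = 0*(-25/6) = 0)
X(x) = -9 (X(x) = -9 + 0 = -9)
(-25773 + X(89)) + (29 + 37*(-89)) = (-25773 - 9) + (29 + 37*(-89)) = -25782 + (29 - 3293) = -25782 - 3264 = -29046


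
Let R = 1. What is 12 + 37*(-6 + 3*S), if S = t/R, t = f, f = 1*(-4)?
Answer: -654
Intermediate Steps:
f = -4
t = -4
S = -4 (S = -4/1 = -4*1 = -4)
12 + 37*(-6 + 3*S) = 12 + 37*(-6 + 3*(-4)) = 12 + 37*(-6 - 12) = 12 + 37*(-18) = 12 - 666 = -654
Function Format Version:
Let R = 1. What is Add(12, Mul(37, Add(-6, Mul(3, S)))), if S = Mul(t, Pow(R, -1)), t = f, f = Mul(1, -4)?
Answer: -654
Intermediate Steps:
f = -4
t = -4
S = -4 (S = Mul(-4, Pow(1, -1)) = Mul(-4, 1) = -4)
Add(12, Mul(37, Add(-6, Mul(3, S)))) = Add(12, Mul(37, Add(-6, Mul(3, -4)))) = Add(12, Mul(37, Add(-6, -12))) = Add(12, Mul(37, -18)) = Add(12, -666) = -654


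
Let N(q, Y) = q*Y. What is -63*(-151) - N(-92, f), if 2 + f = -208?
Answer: -9807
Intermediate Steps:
f = -210 (f = -2 - 208 = -210)
N(q, Y) = Y*q
-63*(-151) - N(-92, f) = -63*(-151) - (-210)*(-92) = 9513 - 1*19320 = 9513 - 19320 = -9807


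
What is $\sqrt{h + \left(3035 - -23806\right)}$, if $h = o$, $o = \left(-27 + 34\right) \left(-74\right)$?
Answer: $\sqrt{26323} \approx 162.24$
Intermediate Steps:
$o = -518$ ($o = 7 \left(-74\right) = -518$)
$h = -518$
$\sqrt{h + \left(3035 - -23806\right)} = \sqrt{-518 + \left(3035 - -23806\right)} = \sqrt{-518 + \left(3035 + 23806\right)} = \sqrt{-518 + 26841} = \sqrt{26323}$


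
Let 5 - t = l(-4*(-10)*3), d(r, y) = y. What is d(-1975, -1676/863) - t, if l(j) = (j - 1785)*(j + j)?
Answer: -344860791/863 ≈ -3.9961e+5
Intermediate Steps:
l(j) = 2*j*(-1785 + j) (l(j) = (-1785 + j)*(2*j) = 2*j*(-1785 + j))
t = 399605 (t = 5 - 2*-4*(-10)*3*(-1785 - 4*(-10)*3) = 5 - 2*40*3*(-1785 + 40*3) = 5 - 2*120*(-1785 + 120) = 5 - 2*120*(-1665) = 5 - 1*(-399600) = 5 + 399600 = 399605)
d(-1975, -1676/863) - t = -1676/863 - 1*399605 = -1676*1/863 - 399605 = -1676/863 - 399605 = -344860791/863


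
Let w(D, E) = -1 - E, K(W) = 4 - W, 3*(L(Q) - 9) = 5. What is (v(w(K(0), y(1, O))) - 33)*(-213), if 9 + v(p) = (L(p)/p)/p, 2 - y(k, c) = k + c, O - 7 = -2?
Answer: 78242/9 ≈ 8693.6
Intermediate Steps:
O = 5 (O = 7 - 2 = 5)
L(Q) = 32/3 (L(Q) = 9 + (⅓)*5 = 9 + 5/3 = 32/3)
y(k, c) = 2 - c - k (y(k, c) = 2 - (k + c) = 2 - (c + k) = 2 + (-c - k) = 2 - c - k)
v(p) = -9 + 32/(3*p²) (v(p) = -9 + (32/(3*p))/p = -9 + 32/(3*p²))
(v(w(K(0), y(1, O))) - 33)*(-213) = ((-9 + 32/(3*(-1 - (2 - 1*5 - 1*1))²)) - 33)*(-213) = ((-9 + 32/(3*(-1 - (2 - 5 - 1))²)) - 33)*(-213) = ((-9 + 32/(3*(-1 - 1*(-4))²)) - 33)*(-213) = ((-9 + 32/(3*(-1 + 4)²)) - 33)*(-213) = ((-9 + (32/3)/3²) - 33)*(-213) = ((-9 + (32/3)*(⅑)) - 33)*(-213) = ((-9 + 32/27) - 33)*(-213) = (-211/27 - 33)*(-213) = -1102/27*(-213) = 78242/9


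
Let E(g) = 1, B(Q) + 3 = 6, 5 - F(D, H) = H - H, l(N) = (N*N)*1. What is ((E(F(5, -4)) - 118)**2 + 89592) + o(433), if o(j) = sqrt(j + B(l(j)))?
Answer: 103281 + 2*sqrt(109) ≈ 1.0330e+5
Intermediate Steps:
l(N) = N**2 (l(N) = N**2*1 = N**2)
F(D, H) = 5 (F(D, H) = 5 - (H - H) = 5 - 1*0 = 5 + 0 = 5)
B(Q) = 3 (B(Q) = -3 + 6 = 3)
o(j) = sqrt(3 + j) (o(j) = sqrt(j + 3) = sqrt(3 + j))
((E(F(5, -4)) - 118)**2 + 89592) + o(433) = ((1 - 118)**2 + 89592) + sqrt(3 + 433) = ((-117)**2 + 89592) + sqrt(436) = (13689 + 89592) + 2*sqrt(109) = 103281 + 2*sqrt(109)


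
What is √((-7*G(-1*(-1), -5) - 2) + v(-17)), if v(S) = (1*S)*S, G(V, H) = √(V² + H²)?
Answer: √(287 - 7*√26) ≈ 15.853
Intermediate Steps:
G(V, H) = √(H² + V²)
v(S) = S² (v(S) = S*S = S²)
√((-7*G(-1*(-1), -5) - 2) + v(-17)) = √((-7*√((-5)² + (-1*(-1))²) - 2) + (-17)²) = √((-7*√(25 + 1²) - 2) + 289) = √((-7*√(25 + 1) - 2) + 289) = √((-7*√26 - 2) + 289) = √((-2 - 7*√26) + 289) = √(287 - 7*√26)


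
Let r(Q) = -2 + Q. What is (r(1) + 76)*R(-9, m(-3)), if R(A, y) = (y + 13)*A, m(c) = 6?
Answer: -12825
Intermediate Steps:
R(A, y) = A*(13 + y) (R(A, y) = (13 + y)*A = A*(13 + y))
(r(1) + 76)*R(-9, m(-3)) = ((-2 + 1) + 76)*(-9*(13 + 6)) = (-1 + 76)*(-9*19) = 75*(-171) = -12825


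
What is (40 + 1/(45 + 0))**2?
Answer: 3243601/2025 ≈ 1601.8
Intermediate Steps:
(40 + 1/(45 + 0))**2 = (40 + 1/45)**2 = (1801/45)**2 = 3243601/2025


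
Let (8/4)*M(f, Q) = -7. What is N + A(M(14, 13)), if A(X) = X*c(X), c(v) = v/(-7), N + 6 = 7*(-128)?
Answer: -3615/4 ≈ -903.75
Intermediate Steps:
N = -902 (N = -6 + 7*(-128) = -6 - 896 = -902)
M(f, Q) = -7/2 (M(f, Q) = (½)*(-7) = -7/2)
c(v) = -v/7 (c(v) = v*(-⅐) = -v/7)
A(X) = -X²/7 (A(X) = X*(-X/7) = -X²/7)
N + A(M(14, 13)) = -902 - (-7/2)²/7 = -902 - ⅐*49/4 = -902 - 7/4 = -3615/4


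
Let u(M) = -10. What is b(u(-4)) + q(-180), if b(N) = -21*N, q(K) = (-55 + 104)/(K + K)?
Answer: 75551/360 ≈ 209.86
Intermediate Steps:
q(K) = 49/(2*K) (q(K) = 49/((2*K)) = 49*(1/(2*K)) = 49/(2*K))
b(u(-4)) + q(-180) = -21*(-10) + (49/2)/(-180) = 210 + (49/2)*(-1/180) = 210 - 49/360 = 75551/360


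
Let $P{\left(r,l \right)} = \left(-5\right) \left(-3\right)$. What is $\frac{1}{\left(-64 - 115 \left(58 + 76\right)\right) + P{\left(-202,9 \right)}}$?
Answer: $- \frac{1}{15459} \approx -6.4687 \cdot 10^{-5}$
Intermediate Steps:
$P{\left(r,l \right)} = 15$
$\frac{1}{\left(-64 - 115 \left(58 + 76\right)\right) + P{\left(-202,9 \right)}} = \frac{1}{\left(-64 - 115 \left(58 + 76\right)\right) + 15} = \frac{1}{\left(-64 - 15410\right) + 15} = \frac{1}{-15474 + 15} = \frac{1}{-15459} = - \frac{1}{15459}$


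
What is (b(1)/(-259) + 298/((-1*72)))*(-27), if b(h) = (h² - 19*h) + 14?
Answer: 115341/1036 ≈ 111.33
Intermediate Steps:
b(h) = 14 + h² - 19*h
(b(1)/(-259) + 298/((-1*72)))*(-27) = ((14 + 1² - 19*1)/(-259) + 298/((-1*72)))*(-27) = ((14 + 1 - 19)*(-1/259) + 298/(-72))*(-27) = (-4*(-1/259) + 298*(-1/72))*(-27) = (4/259 - 149/36)*(-27) = -38447/9324*(-27) = 115341/1036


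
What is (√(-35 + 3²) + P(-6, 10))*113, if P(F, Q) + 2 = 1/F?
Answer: -1469/6 + 113*I*√26 ≈ -244.83 + 576.19*I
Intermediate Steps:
P(F, Q) = -2 + 1/F
(√(-35 + 3²) + P(-6, 10))*113 = (√(-35 + 3²) + (-2 + 1/(-6)))*113 = (√(-35 + 9) + (-2 - ⅙))*113 = (√(-26) - 13/6)*113 = (I*√26 - 13/6)*113 = (-13/6 + I*√26)*113 = -1469/6 + 113*I*√26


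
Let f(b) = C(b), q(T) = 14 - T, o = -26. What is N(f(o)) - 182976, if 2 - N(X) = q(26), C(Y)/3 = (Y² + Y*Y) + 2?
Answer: -182962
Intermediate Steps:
C(Y) = 6 + 6*Y² (C(Y) = 3*((Y² + Y*Y) + 2) = 3*((Y² + Y²) + 2) = 3*(2*Y² + 2) = 3*(2 + 2*Y²) = 6 + 6*Y²)
f(b) = 6 + 6*b²
N(X) = 14 (N(X) = 2 - (14 - 1*26) = 2 - (14 - 26) = 2 - 1*(-12) = 2 + 12 = 14)
N(f(o)) - 182976 = 14 - 182976 = -182962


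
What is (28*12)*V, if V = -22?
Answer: -7392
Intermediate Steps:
(28*12)*V = (28*12)*(-22) = 336*(-22) = -7392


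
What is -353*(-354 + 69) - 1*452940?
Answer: -352335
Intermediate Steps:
-353*(-354 + 69) - 1*452940 = -353*(-285) - 452940 = 100605 - 452940 = -352335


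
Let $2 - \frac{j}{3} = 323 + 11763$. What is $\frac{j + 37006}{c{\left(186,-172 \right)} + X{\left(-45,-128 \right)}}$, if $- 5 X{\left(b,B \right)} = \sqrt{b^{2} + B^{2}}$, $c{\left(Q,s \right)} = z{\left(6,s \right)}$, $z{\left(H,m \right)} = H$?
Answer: $- \frac{113100}{17509} - \frac{3770 \sqrt{18409}}{17509} \approx -35.674$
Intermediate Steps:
$j = -36252$ ($j = 6 - 3 \left(323 + 11763\right) = 6 - 36258 = -36252$)
$c{\left(Q,s \right)} = 6$
$X{\left(b,B \right)} = - \frac{\sqrt{B^{2} + b^{2}}}{5}$ ($X{\left(b,B \right)} = - \frac{\sqrt{b^{2} + B^{2}}}{5} = - \frac{\sqrt{B^{2} + b^{2}}}{5}$)
$\frac{j + 37006}{c{\left(186,-172 \right)} + X{\left(-45,-128 \right)}} = \frac{-36252 + 37006}{6 - \frac{\sqrt{\left(-128\right)^{2} + \left(-45\right)^{2}}}{5}} = \frac{754}{6 - \frac{\sqrt{16384 + 2025}}{5}} = \frac{754}{6 - \frac{\sqrt{18409}}{5}}$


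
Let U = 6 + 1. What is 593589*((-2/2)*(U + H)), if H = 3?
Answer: -5935890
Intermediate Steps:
U = 7
593589*((-2/2)*(U + H)) = 593589*((-2/2)*(7 + 3)) = 593589*(-2*½*10) = 593589*(-1*10) = 593589*(-10) = -5935890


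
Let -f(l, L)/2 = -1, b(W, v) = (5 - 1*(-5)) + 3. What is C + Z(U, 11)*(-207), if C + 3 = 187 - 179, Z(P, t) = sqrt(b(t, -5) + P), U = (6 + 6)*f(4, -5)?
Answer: 5 - 207*sqrt(37) ≈ -1254.1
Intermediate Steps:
b(W, v) = 13 (b(W, v) = (5 + 5) + 3 = 10 + 3 = 13)
f(l, L) = 2 (f(l, L) = -2*(-1) = 2)
U = 24 (U = (6 + 6)*2 = 12*2 = 24)
Z(P, t) = sqrt(13 + P)
C = 5 (C = -3 + (187 - 179) = -3 + 8 = 5)
C + Z(U, 11)*(-207) = 5 + sqrt(13 + 24)*(-207) = 5 + sqrt(37)*(-207) = 5 - 207*sqrt(37)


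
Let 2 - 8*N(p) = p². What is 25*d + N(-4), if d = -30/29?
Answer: -3203/116 ≈ -27.612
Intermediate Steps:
N(p) = ¼ - p²/8
d = -30/29 (d = -30*1/29 = -30/29 ≈ -1.0345)
25*d + N(-4) = 25*(-30/29) + (¼ - ⅛*(-4)²) = -750/29 + (¼ - ⅛*16) = -750/29 + (¼ - 2) = -750/29 - 7/4 = -3203/116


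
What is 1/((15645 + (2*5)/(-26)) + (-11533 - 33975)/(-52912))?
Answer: 171964/2690458541 ≈ 6.3916e-5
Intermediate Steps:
1/((15645 + (2*5)/(-26)) + (-11533 - 33975)/(-52912)) = 1/((15645 + 10*(-1/26)) - 45508*(-1/52912)) = 1/((15645 - 5/13) + 11377/13228) = 1/(203380/13 + 11377/13228) = 1/(2690458541/171964) = 171964/2690458541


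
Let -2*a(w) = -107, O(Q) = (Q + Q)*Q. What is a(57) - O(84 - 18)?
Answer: -17317/2 ≈ -8658.5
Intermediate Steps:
O(Q) = 2*Q² (O(Q) = (2*Q)*Q = 2*Q²)
a(w) = 107/2 (a(w) = -½*(-107) = 107/2)
a(57) - O(84 - 18) = 107/2 - 2*(84 - 18)² = 107/2 - 2*66² = 107/2 - 2*4356 = 107/2 - 1*8712 = 107/2 - 8712 = -17317/2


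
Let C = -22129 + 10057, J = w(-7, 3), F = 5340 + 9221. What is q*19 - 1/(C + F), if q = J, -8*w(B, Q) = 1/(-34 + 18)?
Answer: 47163/318592 ≈ 0.14804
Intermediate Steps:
w(B, Q) = 1/128 (w(B, Q) = -1/(8*(-34 + 18)) = -⅛/(-16) = -⅛*(-1/16) = 1/128)
F = 14561
J = 1/128 ≈ 0.0078125
q = 1/128 ≈ 0.0078125
C = -12072
q*19 - 1/(C + F) = (1/128)*19 - 1/(-12072 + 14561) = 19/128 - 1/2489 = 47163/318592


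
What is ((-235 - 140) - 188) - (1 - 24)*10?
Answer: -333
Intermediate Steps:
((-235 - 140) - 188) - (1 - 24)*10 = (-375 - 188) - (-23)*10 = -563 - 1*(-230) = -563 + 230 = -333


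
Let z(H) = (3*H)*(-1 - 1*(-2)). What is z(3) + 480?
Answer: 489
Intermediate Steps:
z(H) = 3*H (z(H) = (3*H)*(-1 + 2) = (3*H)*1 = 3*H)
z(3) + 480 = 3*3 + 480 = 9 + 480 = 489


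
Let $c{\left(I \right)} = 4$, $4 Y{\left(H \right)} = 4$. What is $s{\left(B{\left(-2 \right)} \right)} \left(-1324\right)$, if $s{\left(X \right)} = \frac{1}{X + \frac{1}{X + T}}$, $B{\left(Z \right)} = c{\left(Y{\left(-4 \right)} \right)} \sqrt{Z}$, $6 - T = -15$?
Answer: $\frac{1324 \left(- 4 \sqrt{2} + 21 i\right)}{31 i + 84 \sqrt{2}} \approx -1.8446 + 234.53 i$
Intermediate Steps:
$T = 21$ ($T = 6 - -15 = 6 + 15 = 21$)
$Y{\left(H \right)} = 1$ ($Y{\left(H \right)} = \frac{1}{4} \cdot 4 = 1$)
$B{\left(Z \right)} = 4 \sqrt{Z}$
$s{\left(X \right)} = \frac{1}{X + \frac{1}{21 + X}}$ ($s{\left(X \right)} = \frac{1}{X + \frac{1}{X + 21}} = \frac{1}{X + \frac{1}{21 + X}}$)
$s{\left(B{\left(-2 \right)} \right)} \left(-1324\right) = \frac{21 + 4 \sqrt{-2}}{1 + \left(4 \sqrt{-2}\right)^{2} + 21 \cdot 4 \sqrt{-2}} \left(-1324\right) = \frac{21 + 4 i \sqrt{2}}{1 + \left(4 i \sqrt{2}\right)^{2} + 21 \cdot 4 i \sqrt{2}} \left(-1324\right) = \frac{21 + 4 i \sqrt{2}}{1 - 32 + 84 i \sqrt{2}} \left(-1324\right) = \frac{21 + 4 i \sqrt{2}}{-31 + 84 i \sqrt{2}} \left(-1324\right) = - \frac{1324 \left(21 + 4 i \sqrt{2}\right)}{-31 + 84 i \sqrt{2}}$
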